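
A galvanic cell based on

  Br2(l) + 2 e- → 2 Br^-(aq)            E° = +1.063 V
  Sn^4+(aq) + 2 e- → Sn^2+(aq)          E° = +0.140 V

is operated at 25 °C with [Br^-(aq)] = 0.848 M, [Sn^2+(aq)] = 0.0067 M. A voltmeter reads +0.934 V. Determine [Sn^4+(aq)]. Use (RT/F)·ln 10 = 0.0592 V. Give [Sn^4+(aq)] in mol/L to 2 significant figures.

0.0040 M

With Br₂/Br⁻ at the cathode and Sn⁴⁺/Sn²⁺ at the anode, E°cell = +1.063 − (+0.140) = +0.923 V (n = 2).
Rearranging E = E° − (0.0592/n)·log Q gives log Q = 2(+0.923 − (+0.934))/0.0592 = −0.372.
The balanced reaction is Br2(l) + Sn^2+(aq) → 2 Br^-(aq) + Sn^4+(aq), so Q = ([Br^-(aq)]^2·[Sn^4+(aq)]) / [Sn^2+(aq)].
Substituting the known concentrations and solving, log [Sn^4+(aq)] = −2.403 and [Sn^4+(aq)] = 0.0040 M.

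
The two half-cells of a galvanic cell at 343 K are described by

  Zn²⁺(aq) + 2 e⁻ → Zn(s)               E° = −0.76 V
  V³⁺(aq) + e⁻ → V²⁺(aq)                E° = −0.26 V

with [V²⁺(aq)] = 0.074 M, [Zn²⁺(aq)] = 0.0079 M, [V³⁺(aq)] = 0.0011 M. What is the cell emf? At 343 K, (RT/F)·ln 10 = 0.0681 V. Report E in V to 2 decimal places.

The V³⁺/V²⁺ couple has the more positive E°, so it is the cathode; Zn²⁺/Zn is the anode.
E°cell = E°cat − E°an = −0.26 − (−0.76) = +0.50 V; n = 2.
The balanced reaction is 2 V³⁺(aq) + Zn(s) → 2 V²⁺(aq) + Zn²⁺(aq), so Q = ([V²⁺(aq)]^2·[Zn²⁺(aq)]) / [V³⁺(aq)]^2 = 35.8 and log Q = 1.553.
Applying E = E° − (RT ln10/nF)·log Q gives +0.50 − (0.0681/2)(1.553) = +0.45 V.

+0.45 V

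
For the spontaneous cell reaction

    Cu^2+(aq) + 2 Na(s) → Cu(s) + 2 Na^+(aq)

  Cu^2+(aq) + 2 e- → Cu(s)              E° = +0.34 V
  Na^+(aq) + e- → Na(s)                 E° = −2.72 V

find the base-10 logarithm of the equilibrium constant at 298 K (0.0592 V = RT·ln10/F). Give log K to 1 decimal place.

log K = 103.4

The Cu²⁺/Cu couple is reduced (cathode); E°cell = +0.34 − (−2.72) = +3.06 V with n = 2.
At equilibrium E = 0, so log K = nE°cell / 0.0592 = (2)(+3.06) / 0.0592 = 103.4.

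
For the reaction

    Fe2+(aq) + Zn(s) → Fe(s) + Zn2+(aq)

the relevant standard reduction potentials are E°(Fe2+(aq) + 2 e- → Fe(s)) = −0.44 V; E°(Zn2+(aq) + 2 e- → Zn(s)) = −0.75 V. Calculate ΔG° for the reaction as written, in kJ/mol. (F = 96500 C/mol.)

In the reaction as written Fe2+(aq) is reduced, so the Fe²⁺/Fe couple is the cathode and Zn²⁺/Zn is the anode.
E°cell = −0.44 − (−0.75) = +0.31 V; balancing electrons gives n = 2.
ΔG° = −nFE°cell = −(2)(96500)(+0.31) J/mol = −59.8 kJ/mol.

−59.8 kJ/mol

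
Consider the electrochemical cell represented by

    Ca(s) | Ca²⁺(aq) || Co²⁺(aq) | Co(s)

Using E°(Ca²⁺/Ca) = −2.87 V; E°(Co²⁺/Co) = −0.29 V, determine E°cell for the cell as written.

+2.58 V

By convention the left-hand electrode in cell notation is the anode (oxidation) and the right-hand electrode is the cathode (reduction).
E°cell = E°(right) − E°(left) = −0.29 − (−2.87) = +2.58 V.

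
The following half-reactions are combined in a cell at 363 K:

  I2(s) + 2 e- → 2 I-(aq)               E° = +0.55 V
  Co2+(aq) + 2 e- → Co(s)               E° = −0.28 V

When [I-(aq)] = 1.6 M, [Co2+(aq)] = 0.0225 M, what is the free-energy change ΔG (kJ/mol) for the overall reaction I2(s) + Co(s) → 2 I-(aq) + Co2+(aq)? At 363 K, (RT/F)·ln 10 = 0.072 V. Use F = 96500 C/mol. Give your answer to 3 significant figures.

The standard cell potential is +0.55 − (−0.28) = +0.83 V, with n = 2 electrons in the balanced equation.
Here Q = [I-(aq)]^2·[Co2+(aq)] = 0.0576 (log Q = −1.240), giving E = +0.83 − (0.072/2)·(−1.240) = +0.8746 V.
ΔG = −nFE = −(2)(96500)(+0.8746) J/mol = −169 kJ/mol.

−169 kJ/mol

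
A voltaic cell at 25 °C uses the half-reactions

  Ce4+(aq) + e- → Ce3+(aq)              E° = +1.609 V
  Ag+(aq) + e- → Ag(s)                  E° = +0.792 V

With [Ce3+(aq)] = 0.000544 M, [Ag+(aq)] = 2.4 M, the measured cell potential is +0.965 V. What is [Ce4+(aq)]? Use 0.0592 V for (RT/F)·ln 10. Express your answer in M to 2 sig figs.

0.41 M

The Ce⁴⁺/Ce³⁺ couple has the larger reduction potential, so it is the cathode: E°cell = +1.609 − (+0.792) = +0.817 V and n = 1.
From the Nernst equation, log Q = n(E° − E)/0.0592 = 1·(+0.817 − (+0.965))/0.0592 = −2.500.
The balanced reaction is Ce4+(aq) + Ag(s) → Ce3+(aq) + Ag+(aq), so Q = ([Ce3+(aq)]·[Ag+(aq)]) / [Ce4+(aq)].
Solving for the unknown gives log [Ce4+(aq)] = −0.384, so [Ce4+(aq)] ≈ 0.41 M.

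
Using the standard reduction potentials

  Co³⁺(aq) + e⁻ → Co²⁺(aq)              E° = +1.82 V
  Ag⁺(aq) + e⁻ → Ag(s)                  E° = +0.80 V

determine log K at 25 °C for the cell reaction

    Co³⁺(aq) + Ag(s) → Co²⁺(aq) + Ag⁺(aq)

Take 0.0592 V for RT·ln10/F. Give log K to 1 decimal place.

log K = 17.2

The Co³⁺/Co²⁺ couple is reduced (cathode); E°cell = +1.82 − (+0.80) = +1.02 V with n = 1.
At equilibrium E = 0, so log K = nE°cell / 0.0592 = (1)(+1.02) / 0.0592 = 17.2.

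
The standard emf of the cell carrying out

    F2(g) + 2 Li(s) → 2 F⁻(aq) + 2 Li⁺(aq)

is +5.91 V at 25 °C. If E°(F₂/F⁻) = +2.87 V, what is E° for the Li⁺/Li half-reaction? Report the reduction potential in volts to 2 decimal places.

−3.04 V

In the reaction as written the F₂/F⁻ couple is reduced (cathode) and Li⁺/Li is oxidized (anode), so E°cell = E°(F₂/F⁻) − E°(Li⁺/Li).
E°(Li⁺/Li) = E°(cathode) − E°cell = +2.87 − (+5.91) = −3.04 V.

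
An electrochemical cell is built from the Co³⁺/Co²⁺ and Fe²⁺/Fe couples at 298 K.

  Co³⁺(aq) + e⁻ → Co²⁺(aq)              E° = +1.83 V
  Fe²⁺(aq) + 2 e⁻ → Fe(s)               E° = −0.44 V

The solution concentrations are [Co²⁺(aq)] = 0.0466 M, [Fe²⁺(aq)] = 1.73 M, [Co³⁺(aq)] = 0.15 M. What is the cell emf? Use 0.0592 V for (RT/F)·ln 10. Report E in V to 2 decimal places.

Since E°(Co³⁺/Co²⁺) > E°(Fe²⁺/Fe), Co³⁺/Co²⁺ serves as the cathode.
The standard potential is +1.83 − (−0.44) = +2.27 V and the balanced reaction transfers n = 2 electrons.
For the overall reaction 2 Co³⁺(aq) + Fe(s) → 2 Co²⁺(aq) + Fe²⁺(aq), Q = ([Co²⁺(aq)]^2·[Fe²⁺(aq)]) / [Co³⁺(aq)]^2 = 0.167, giving log Q = −0.777.
Applying E = E° − (RT ln10/nF)·log Q gives +2.27 − (0.0592/2)(−0.777) = +2.29 V.

+2.29 V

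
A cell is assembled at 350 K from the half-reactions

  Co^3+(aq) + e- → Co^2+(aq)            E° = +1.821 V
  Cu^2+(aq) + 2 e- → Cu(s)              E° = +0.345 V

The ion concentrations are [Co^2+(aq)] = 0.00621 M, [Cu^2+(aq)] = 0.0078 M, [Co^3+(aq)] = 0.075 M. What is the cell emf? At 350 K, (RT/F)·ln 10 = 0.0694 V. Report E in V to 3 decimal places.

+1.624 V

The Co³⁺/Co²⁺ couple has the more positive E°, so it is the cathode; Cu²⁺/Cu is the anode.
E°cell = E°cat − E°an = +1.821 − (+0.345) = +1.476 V; n = 2.
Balancing gives 2 Co^3+(aq) + Cu(s) → 2 Co^2+(aq) + Cu^2+(aq); hence Q = ([Co^2+(aq)]^2·[Cu^2+(aq)]) / [Co^3+(aq)]^2 = 5.35×10^−5 (log Q = −4.272).
By the Nernst equation, E = +1.476 − (0.0694/2)·(−4.272) = +1.624 V.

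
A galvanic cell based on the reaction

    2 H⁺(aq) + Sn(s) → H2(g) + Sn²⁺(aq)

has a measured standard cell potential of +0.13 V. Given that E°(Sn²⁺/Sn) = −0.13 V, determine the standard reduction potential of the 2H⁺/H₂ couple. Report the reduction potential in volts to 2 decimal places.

+0.00 V

In the reaction as written the 2H⁺/H₂ couple is reduced (cathode) and Sn²⁺/Sn is oxidized (anode), so E°cell = E°(2H⁺/H₂) − E°(Sn²⁺/Sn).
E°(2H⁺/H₂) = E°cell + E°(anode) = +0.13 + (−0.13) = +0.00 V.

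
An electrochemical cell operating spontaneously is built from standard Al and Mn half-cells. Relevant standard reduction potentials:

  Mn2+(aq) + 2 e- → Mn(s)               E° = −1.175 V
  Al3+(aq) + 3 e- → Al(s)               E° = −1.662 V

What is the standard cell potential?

+0.487 V

Of the two couples in this cell, the one with the more positive reduction potential is reduced at the cathode: here that is Mn²⁺/Mn (−1.175 V); Al³⁺/Al (−1.662 V) is the anode.
E°cell = E°(cathode) − E°(anode) = −1.175 − (−1.662) = +0.487 V.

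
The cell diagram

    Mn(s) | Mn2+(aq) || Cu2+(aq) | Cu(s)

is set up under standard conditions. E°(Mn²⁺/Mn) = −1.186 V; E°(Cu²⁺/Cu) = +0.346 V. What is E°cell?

By convention the left-hand electrode in cell notation is the anode (oxidation) and the right-hand electrode is the cathode (reduction).
E°cell = E°(right) − E°(left) = +0.346 − (−1.186) = +1.532 V.

+1.532 V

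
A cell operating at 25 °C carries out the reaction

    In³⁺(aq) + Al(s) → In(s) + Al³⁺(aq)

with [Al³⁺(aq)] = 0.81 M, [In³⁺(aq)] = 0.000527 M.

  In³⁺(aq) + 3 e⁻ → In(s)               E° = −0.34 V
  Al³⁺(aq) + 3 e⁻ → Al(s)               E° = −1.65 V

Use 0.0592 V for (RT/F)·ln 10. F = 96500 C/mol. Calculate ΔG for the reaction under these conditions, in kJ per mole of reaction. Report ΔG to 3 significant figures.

−361 kJ/mol

E°cell = −0.34 − (−1.65) = +1.31 V; the balanced reaction transfers n = 3 electrons.
Here Q = [Al³⁺(aq)] / [In³⁺(aq)] = 1.54×10^3 (log Q = 3.187), giving E = +1.31 − (0.0592/3)·(3.187) = +1.2471 V.
Then ΔG = −nFE = −3 × 96500 × +1.2471 J/mol = −361 kJ/mol.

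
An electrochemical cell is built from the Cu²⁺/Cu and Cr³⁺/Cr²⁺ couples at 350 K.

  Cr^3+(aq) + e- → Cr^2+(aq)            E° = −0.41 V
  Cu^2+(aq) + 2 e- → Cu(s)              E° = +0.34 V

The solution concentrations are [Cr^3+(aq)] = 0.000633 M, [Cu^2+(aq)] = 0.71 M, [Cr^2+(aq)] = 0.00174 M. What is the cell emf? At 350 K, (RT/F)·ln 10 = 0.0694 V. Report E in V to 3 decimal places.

+0.775 V

Since E°(Cu²⁺/Cu) > E°(Cr³⁺/Cr²⁺), Cu²⁺/Cu serves as the cathode.
E°cell = +0.34 − (−0.41) = +0.75 V, with n = 2 electrons transferred.
The balanced reaction is Cu^2+(aq) + 2 Cr^2+(aq) → Cu(s) + 2 Cr^3+(aq), so Q = [Cr^3+(aq)]^2 / ([Cu^2+(aq)]·[Cr^2+(aq)]^2) = 0.186 and log Q = −0.730.
By the Nernst equation, E = +0.75 − (0.0694/2)·(−0.730) = +0.775 V.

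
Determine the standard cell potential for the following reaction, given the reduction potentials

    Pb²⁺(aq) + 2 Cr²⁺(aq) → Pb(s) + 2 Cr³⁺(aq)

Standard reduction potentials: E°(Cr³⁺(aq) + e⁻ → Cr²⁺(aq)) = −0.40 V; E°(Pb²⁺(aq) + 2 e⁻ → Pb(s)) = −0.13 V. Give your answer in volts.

Pb²⁺(aq) gains electrons, so the Pb²⁺/Pb couple is the cathode; the Cr³⁺/Cr²⁺ couple is the anode.
E°cell = E°(cathode) − E°(anode) = −0.13 − (−0.40) = +0.27 V.

+0.27 V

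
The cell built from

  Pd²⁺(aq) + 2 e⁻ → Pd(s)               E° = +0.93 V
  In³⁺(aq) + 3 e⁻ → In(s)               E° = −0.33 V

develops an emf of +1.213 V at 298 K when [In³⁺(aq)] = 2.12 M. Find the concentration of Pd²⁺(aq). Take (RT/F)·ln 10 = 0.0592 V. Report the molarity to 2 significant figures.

0.043 M

The Pd²⁺/Pd couple has the larger reduction potential, so it is the cathode: E°cell = +0.93 − (−0.33) = +1.26 V and n = 6.
Rearranging E = E° − (0.0592/n)·log Q gives log Q = 6(+1.26 − (+1.213))/0.0592 = 4.764.
Balancing electrons gives 3 Pd²⁺(aq) + 2 In(s) → 3 Pd(s) + 2 In³⁺(aq); thus Q = [In³⁺(aq)]^2 / [Pd²⁺(aq)]^3.
Substituting the known concentrations and solving, log [Pd²⁺(aq)] = −1.370 and [Pd²⁺(aq)] = 0.043 M.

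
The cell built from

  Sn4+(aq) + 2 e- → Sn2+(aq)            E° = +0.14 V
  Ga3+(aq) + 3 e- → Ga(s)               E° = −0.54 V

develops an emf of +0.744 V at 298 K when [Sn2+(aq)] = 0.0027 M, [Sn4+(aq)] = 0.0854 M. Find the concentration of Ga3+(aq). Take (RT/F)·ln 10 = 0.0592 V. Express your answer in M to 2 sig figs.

0.10 M

Sn⁴⁺/Sn²⁺ is the cathode (higher E°); E°cell = +0.14 − (−0.54) = +0.68 V with n = 6.
Rearranging E = E° − (0.0592/n)·log Q gives log Q = 6(+0.68 − (+0.744))/0.0592 = −6.486.
The balanced reaction is 3 Sn4+(aq) + 2 Ga(s) → 3 Sn2+(aq) + 2 Ga3+(aq), so Q = ([Sn2+(aq)]^3·[Ga3+(aq)]^2) / [Sn4+(aq)]^3.
Solving for the unknown gives log [Ga3+(aq)] = −0.993, so [Ga3+(aq)] ≈ 0.10 M.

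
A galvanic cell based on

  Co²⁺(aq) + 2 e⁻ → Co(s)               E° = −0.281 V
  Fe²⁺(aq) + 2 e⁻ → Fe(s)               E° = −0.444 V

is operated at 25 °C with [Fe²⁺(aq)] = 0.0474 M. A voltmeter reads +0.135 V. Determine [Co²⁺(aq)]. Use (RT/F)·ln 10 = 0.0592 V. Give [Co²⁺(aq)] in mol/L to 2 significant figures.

0.0054 M

With Co²⁺/Co at the cathode and Fe²⁺/Fe at the anode, E°cell = −0.281 − (−0.444) = +0.163 V (n = 2).
Rearranging E = E° − (0.0592/n)·log Q gives log Q = 2(+0.163 − (+0.135))/0.0592 = 0.946.
The balanced reaction is Co²⁺(aq) + Fe(s) → Co(s) + Fe²⁺(aq), so Q = [Fe²⁺(aq)] / [Co²⁺(aq)].
Substituting the known concentrations and solving, log [Co²⁺(aq)] = −2.270 and [Co²⁺(aq)] = 0.0054 M.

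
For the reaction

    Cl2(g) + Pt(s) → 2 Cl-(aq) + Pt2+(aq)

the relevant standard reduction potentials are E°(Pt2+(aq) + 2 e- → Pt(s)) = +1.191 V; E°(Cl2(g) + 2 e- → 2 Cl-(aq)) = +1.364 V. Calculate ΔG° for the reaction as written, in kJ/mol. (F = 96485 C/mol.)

In the reaction as written Cl2(g) is reduced, so the Cl₂/Cl⁻ couple is the cathode and Pt²⁺/Pt is the anode.
E°cell = +1.364 − (+1.191) = +0.173 V; balancing electrons gives n = 2.
ΔG° = −nFE°cell = −(2)(96485)(+0.173) J/mol = −33.4 kJ/mol.

−33.4 kJ/mol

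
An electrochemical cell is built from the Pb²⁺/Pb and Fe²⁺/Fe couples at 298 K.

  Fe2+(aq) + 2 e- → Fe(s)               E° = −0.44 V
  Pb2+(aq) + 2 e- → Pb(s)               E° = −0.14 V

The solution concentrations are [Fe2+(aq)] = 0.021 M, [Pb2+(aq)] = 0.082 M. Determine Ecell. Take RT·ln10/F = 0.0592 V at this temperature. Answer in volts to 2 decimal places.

The Pb²⁺/Pb couple has the more positive E°, so it is the cathode; Fe²⁺/Fe is the anode.
The standard potential is −0.14 − (−0.44) = +0.30 V and the balanced reaction transfers n = 2 electrons.
The balanced reaction is Pb2+(aq) + Fe(s) → Pb(s) + Fe2+(aq), so Q = [Fe2+(aq)] / [Pb2+(aq)] = 0.256 and log Q = −0.592.
Applying E = E° − (RT ln10/nF)·log Q gives +0.30 − (0.0592/2)(−0.592) = +0.32 V.

+0.32 V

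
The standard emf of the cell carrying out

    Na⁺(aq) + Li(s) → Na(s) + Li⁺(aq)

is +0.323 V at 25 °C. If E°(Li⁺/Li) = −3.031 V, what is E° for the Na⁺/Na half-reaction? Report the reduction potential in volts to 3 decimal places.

−2.708 V

In the reaction as written the Na⁺/Na couple is reduced (cathode) and Li⁺/Li is oxidized (anode), so E°cell = E°(Na⁺/Na) − E°(Li⁺/Li).
E°(Na⁺/Na) = E°cell + E°(anode) = +0.323 + (−3.031) = −2.708 V.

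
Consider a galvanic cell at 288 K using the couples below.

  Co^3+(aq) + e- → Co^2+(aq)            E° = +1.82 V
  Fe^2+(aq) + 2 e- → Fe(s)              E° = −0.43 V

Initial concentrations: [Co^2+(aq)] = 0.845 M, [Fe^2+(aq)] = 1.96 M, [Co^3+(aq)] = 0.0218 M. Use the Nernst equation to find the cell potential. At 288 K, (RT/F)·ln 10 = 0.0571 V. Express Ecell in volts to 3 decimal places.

+2.151 V

Co³⁺/Co²⁺ is reduced (cathode, E° = +1.82 V) and Fe²⁺/Fe is oxidized (anode).
E°cell = +1.82 − (−0.43) = +2.25 V, with n = 2 electrons transferred.
For the overall reaction 2 Co^3+(aq) + Fe(s) → 2 Co^2+(aq) + Fe^2+(aq), Q = ([Co^2+(aq)]^2·[Fe^2+(aq)]) / [Co^3+(aq)]^2 = 2.94×10^3, giving log Q = 3.469.
E = E° − (0.0571/n)·log Q = +2.25 − (0.0571/2)(3.469) = +2.151 V.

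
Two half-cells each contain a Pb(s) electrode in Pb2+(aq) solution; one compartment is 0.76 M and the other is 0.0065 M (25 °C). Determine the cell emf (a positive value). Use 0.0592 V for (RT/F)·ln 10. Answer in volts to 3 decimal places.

For a concentration cell E°cell = 0, since both electrodes use the same couple.
The compartment with the higher Pb2+(aq) concentration (0.76 M) acts as the cathode; ions are reduced there and produced at the dilute (0.0065 M) anode.
With n = 2, Ecell = −(0.0592/2)·log([dilute]/[conc]) = −(0.0592/2)·log(0.0065/0.76) = +0.061 V.

0.061 V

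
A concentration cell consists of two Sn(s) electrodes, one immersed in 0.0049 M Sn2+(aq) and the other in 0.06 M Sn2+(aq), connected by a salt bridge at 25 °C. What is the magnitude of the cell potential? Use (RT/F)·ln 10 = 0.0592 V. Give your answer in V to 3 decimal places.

For a concentration cell E°cell = 0, since both electrodes use the same couple.
The compartment with the higher Sn2+(aq) concentration (0.06 M) acts as the cathode; ions are reduced there and produced at the dilute (0.0049 M) anode.
With n = 2, Ecell = −(0.0592/2)·log([dilute]/[conc]) = −(0.0592/2)·log(0.0049/0.06) = +0.032 V.

0.032 V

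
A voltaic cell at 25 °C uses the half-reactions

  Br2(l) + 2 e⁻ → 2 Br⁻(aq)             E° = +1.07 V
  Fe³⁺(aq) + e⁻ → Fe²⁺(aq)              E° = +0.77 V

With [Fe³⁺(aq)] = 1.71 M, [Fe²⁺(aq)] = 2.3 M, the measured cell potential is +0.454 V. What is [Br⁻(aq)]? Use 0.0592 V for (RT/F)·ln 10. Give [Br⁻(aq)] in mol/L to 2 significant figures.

0.0034 M

Br₂/Br⁻ is the cathode (higher E°); E°cell = +1.07 − (+0.77) = +0.30 V with n = 2.
From the Nernst equation, log Q = n(E° − E)/0.0592 = 2·(+0.30 − (+0.454))/0.0592 = −5.203.
The balanced reaction is Br2(l) + 2 Fe²⁺(aq) → 2 Br⁻(aq) + 2 Fe³⁺(aq), so Q = ([Br⁻(aq)]^2·[Fe³⁺(aq)]^2) / [Fe²⁺(aq)]^2.
Substituting the known concentrations and solving, log [Br⁻(aq)] = −2.473 and [Br⁻(aq)] = 0.0034 M.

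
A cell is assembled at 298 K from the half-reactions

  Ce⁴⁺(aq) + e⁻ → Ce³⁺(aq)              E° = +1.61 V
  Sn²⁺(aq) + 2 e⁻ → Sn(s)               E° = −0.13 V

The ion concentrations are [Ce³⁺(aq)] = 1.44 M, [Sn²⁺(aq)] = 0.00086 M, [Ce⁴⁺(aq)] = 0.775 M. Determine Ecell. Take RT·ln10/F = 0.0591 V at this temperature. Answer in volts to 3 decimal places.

Since E°(Ce⁴⁺/Ce³⁺) > E°(Sn²⁺/Sn), Ce⁴⁺/Ce³⁺ serves as the cathode.
E°cell = E°cat − E°an = +1.61 − (−0.13) = +1.74 V; n = 2.
For the overall reaction 2 Ce⁴⁺(aq) + Sn(s) → 2 Ce³⁺(aq) + Sn²⁺(aq), Q = ([Ce³⁺(aq)]^2·[Sn²⁺(aq)]) / [Ce⁴⁺(aq)]^2 = 0.00297, giving log Q = −2.527.
E = E° − (0.0591/n)·log Q = +1.74 − (0.0591/2)(−2.527) = +1.815 V.

+1.815 V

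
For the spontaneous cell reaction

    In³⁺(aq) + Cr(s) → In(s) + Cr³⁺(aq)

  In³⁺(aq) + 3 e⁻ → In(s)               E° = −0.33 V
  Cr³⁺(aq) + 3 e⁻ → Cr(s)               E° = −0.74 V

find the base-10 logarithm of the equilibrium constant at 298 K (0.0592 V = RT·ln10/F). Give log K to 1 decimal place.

The In³⁺/In couple is reduced (cathode); E°cell = −0.33 − (−0.74) = +0.41 V with n = 3.
At equilibrium E = 0, so log K = nE°cell / 0.0592 = (3)(+0.41) / 0.0592 = 20.8.

log K = 20.8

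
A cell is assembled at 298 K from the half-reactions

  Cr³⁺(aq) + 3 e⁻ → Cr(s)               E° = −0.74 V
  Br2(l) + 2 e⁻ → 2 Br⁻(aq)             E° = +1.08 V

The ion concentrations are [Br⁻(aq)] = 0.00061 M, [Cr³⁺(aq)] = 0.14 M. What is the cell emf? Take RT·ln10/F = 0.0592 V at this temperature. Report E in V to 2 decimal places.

The Br₂/Br⁻ couple has the more positive E°, so it is the cathode; Cr³⁺/Cr is the anode.
The standard potential is +1.08 − (−0.74) = +1.82 V and the balanced reaction transfers n = 6 electrons.
Balancing gives 3 Br2(l) + 2 Cr(s) → 6 Br⁻(aq) + 2 Cr³⁺(aq); hence Q = [Br⁻(aq)]^6·[Cr³⁺(aq)]^2 = 1.01×10^−21 (log Q = −20.996).
Applying E = E° − (RT ln10/nF)·log Q gives +1.82 − (0.0592/6)(−20.996) = +2.03 V.

+2.03 V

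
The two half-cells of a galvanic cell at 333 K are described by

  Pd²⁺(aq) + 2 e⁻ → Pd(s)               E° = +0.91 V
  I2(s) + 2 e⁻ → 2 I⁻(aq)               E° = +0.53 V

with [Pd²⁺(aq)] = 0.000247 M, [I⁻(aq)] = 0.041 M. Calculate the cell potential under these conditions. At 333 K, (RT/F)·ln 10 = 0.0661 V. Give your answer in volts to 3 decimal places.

Pd²⁺/Pd is reduced (cathode, E° = +0.91 V) and I₂/I⁻ is oxidized (anode).
E°cell = +0.91 − (+0.53) = +0.38 V, with n = 2 electrons transferred.
The balanced reaction is Pd²⁺(aq) + 2 I⁻(aq) → Pd(s) + I2(s), so Q = 1 / ([Pd²⁺(aq)]·[I⁻(aq)]^2) = 2.41×10^6 and log Q = 6.382.
By the Nernst equation, E = +0.38 − (0.0661/2)·(6.382) = +0.169 V.

+0.169 V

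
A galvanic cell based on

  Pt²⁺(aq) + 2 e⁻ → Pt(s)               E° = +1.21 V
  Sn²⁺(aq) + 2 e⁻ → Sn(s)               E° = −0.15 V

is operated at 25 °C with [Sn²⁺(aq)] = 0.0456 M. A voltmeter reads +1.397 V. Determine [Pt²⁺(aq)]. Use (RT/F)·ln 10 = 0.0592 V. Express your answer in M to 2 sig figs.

The Pt²⁺/Pt couple has the larger reduction potential, so it is the cathode: E°cell = +1.21 − (−0.15) = +1.36 V and n = 2.
From the Nernst equation, log Q = n(E° − E)/0.0592 = 2·(+1.36 − (+1.397))/0.0592 = −1.250.
The balanced reaction is Pt²⁺(aq) + Sn(s) → Pt(s) + Sn²⁺(aq), so Q = [Sn²⁺(aq)] / [Pt²⁺(aq)].
Solving for the unknown gives log [Pt²⁺(aq)] = −0.091, so [Pt²⁺(aq)] ≈ 0.81 M.

0.81 M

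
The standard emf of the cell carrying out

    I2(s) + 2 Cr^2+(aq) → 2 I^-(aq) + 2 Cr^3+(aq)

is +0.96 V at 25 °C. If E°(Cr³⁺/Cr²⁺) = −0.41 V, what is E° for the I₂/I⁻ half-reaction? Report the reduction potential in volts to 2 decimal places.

In the reaction as written the I₂/I⁻ couple is reduced (cathode) and Cr³⁺/Cr²⁺ is oxidized (anode), so E°cell = E°(I₂/I⁻) − E°(Cr³⁺/Cr²⁺).
E°(I₂/I⁻) = E°cell + E°(anode) = +0.96 + (−0.41) = +0.55 V.

+0.55 V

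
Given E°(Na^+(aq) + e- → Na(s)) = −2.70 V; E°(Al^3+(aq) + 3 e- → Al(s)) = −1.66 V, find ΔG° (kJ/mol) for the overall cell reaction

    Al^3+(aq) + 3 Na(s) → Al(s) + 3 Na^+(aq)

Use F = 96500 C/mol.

−301 kJ/mol

In the reaction as written Al^3+(aq) is reduced, so the Al³⁺/Al couple is the cathode and Na⁺/Na is the anode.
E°cell = −1.66 − (−2.70) = +1.04 V; balancing electrons gives n = 3.
ΔG° = −nFE°cell = −(3)(96500)(+1.04) J/mol = −301 kJ/mol.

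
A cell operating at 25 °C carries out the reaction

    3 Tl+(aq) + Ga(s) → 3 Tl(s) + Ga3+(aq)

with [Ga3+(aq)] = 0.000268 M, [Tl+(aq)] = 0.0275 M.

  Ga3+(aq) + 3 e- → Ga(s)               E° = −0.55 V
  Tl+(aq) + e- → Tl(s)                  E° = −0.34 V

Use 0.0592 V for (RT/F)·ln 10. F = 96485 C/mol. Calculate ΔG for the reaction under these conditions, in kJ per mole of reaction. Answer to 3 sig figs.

−54.4 kJ/mol

The standard cell potential is −0.34 − (−0.55) = +0.21 V, with n = 3 electrons in the balanced equation.
The reaction quotient is [Ga3+(aq)] / [Tl+(aq)]^3 = 12.9; by Nernst, E = +0.21 − (0.0592/3)(1.110) = +0.1881 V.
Then ΔG = −nFE = −3 × 96485 × +0.1881 J/mol = −54.4 kJ/mol.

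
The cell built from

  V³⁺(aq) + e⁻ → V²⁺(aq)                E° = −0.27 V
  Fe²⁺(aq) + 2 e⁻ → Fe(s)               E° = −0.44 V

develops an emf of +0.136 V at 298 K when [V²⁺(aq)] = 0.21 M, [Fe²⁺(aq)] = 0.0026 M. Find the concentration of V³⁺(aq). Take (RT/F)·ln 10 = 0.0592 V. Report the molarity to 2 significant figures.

0.0029 M

V³⁺/V²⁺ is the cathode (higher E°); E°cell = −0.27 − (−0.44) = +0.17 V with n = 2.
Since E = E° − (0.0592/n)·log Q, log Q = n(E° − E)/0.0592 = 1.149.
For 2 V³⁺(aq) + Fe(s) → 2 V²⁺(aq) + Fe²⁺(aq), the reaction quotient is Q = ([V²⁺(aq)]^2·[Fe²⁺(aq)]) / [V³⁺(aq)]^2.
Substituting the known concentrations and solving, log [V³⁺(aq)] = −2.545 and [V³⁺(aq)] = 0.0029 M.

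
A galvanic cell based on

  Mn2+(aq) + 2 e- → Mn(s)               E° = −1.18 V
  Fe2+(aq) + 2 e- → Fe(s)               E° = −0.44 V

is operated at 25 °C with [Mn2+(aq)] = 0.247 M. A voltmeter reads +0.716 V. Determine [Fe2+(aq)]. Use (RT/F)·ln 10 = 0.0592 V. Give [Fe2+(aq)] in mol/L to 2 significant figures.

With Fe²⁺/Fe at the cathode and Mn²⁺/Mn at the anode, E°cell = −0.44 − (−1.18) = +0.74 V (n = 2).
Rearranging E = E° − (0.0592/n)·log Q gives log Q = 2(+0.74 − (+0.716))/0.0592 = 0.811.
Balancing electrons gives Fe2+(aq) + Mn(s) → Fe(s) + Mn2+(aq); thus Q = [Mn2+(aq)] / [Fe2+(aq)].
Substituting the known concentrations and solving, log [Fe2+(aq)] = −1.418 and [Fe2+(aq)] = 0.038 M.

0.038 M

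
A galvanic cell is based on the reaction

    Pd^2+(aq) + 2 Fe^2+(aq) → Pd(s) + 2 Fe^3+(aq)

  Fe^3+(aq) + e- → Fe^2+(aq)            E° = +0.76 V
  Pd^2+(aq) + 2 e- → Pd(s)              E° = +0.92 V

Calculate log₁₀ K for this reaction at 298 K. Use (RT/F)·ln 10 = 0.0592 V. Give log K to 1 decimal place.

The Pd²⁺/Pd couple is reduced (cathode); E°cell = +0.92 − (+0.76) = +0.16 V with n = 2.
At equilibrium E = 0, so log K = nE°cell / 0.0592 = (2)(+0.16) / 0.0592 = 5.4.

log K = 5.4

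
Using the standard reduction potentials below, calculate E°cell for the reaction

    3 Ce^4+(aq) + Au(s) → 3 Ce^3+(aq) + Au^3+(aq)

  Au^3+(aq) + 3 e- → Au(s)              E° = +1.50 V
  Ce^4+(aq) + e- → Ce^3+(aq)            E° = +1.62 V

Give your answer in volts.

+0.12 V

In the reaction as written, Ce^4+(aq) is reduced (cathode) and Au^3+(aq) is produced by oxidation at the anode.
E°cell = E°(cathode) − E°(anode) = +1.62 − (+1.50) = +0.12 V.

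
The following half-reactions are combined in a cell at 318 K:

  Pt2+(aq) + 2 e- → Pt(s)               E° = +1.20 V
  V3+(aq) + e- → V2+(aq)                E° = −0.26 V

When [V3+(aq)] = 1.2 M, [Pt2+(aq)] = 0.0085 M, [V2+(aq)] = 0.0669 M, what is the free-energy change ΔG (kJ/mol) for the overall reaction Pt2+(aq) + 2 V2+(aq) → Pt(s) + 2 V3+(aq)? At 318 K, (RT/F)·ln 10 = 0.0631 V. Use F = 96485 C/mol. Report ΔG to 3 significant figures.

With Pt²⁺/Pt reduced at the cathode, E°cell = +1.20 − (−0.26) = +1.46 V and n = 2.
Here Q = [V3+(aq)]^2 / ([Pt2+(aq)]·[V2+(aq)]^2) = 3.79×10^4 (log Q = 4.578), giving E = +1.46 − (0.0631/2)·(4.578) = +1.3156 V.
Finally ΔG = −nFE = −(2)(96485 C/mol)(+1.3156 V) = −254 kJ/mol.

−254 kJ/mol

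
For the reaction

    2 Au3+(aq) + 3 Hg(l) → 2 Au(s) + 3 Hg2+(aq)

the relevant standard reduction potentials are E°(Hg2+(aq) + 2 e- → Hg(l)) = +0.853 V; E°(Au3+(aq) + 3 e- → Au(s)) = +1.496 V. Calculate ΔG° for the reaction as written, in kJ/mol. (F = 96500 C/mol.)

−372 kJ/mol

In the reaction as written Au3+(aq) is reduced, so the Au³⁺/Au couple is the cathode and Hg²⁺/Hg is the anode.
E°cell = +1.496 − (+0.853) = +0.643 V; balancing electrons gives n = 6.
ΔG° = −nFE°cell = −(6)(96500)(+0.643) J/mol = −372 kJ/mol.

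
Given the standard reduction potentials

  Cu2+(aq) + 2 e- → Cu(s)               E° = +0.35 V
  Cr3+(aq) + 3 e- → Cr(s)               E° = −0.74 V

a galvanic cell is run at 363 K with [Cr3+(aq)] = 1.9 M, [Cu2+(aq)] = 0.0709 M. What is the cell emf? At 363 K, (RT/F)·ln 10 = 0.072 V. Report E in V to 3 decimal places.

+1.042 V

The Cu²⁺/Cu couple has the more positive E°, so it is the cathode; Cr³⁺/Cr is the anode.
E°cell = +0.35 − (−0.74) = +1.09 V, with n = 6 electrons transferred.
For the overall reaction 3 Cu2+(aq) + 2 Cr(s) → 3 Cu(s) + 2 Cr3+(aq), Q = [Cr3+(aq)]^2 / [Cu2+(aq)]^3 = 1.01×10^4, giving log Q = 4.006.
Applying E = E° − (RT ln10/nF)·log Q gives +1.09 − (0.072/6)(4.006) = +1.042 V.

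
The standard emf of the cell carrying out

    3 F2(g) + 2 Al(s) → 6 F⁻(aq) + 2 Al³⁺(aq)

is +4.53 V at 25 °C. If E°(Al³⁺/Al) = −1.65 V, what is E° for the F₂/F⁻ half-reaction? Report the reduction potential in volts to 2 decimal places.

+2.88 V

In the reaction as written the F₂/F⁻ couple is reduced (cathode) and Al³⁺/Al is oxidized (anode), so E°cell = E°(F₂/F⁻) − E°(Al³⁺/Al).
E°(F₂/F⁻) = E°cell + E°(anode) = +4.53 + (−1.65) = +2.88 V.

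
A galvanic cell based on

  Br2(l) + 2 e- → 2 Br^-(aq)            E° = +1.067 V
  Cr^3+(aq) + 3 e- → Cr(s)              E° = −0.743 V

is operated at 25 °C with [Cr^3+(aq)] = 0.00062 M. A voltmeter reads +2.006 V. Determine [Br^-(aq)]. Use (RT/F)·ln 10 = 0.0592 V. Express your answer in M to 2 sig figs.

0.0057 M

Br₂/Br⁻ is the cathode (higher E°); E°cell = +1.067 − (−0.743) = +1.810 V with n = 6.
From the Nernst equation, log Q = n(E° − E)/0.0592 = 6·(+1.810 − (+2.006))/0.0592 = −19.865.
The balanced reaction is 3 Br2(l) + 2 Cr(s) → 6 Br^-(aq) + 2 Cr^3+(aq), so Q = [Br^-(aq)]^6·[Cr^3+(aq)]^2.
Isolating [Br^-(aq)] in Q = 10^{−19.865} yields log [Br^-(aq)] = −2.242, i.e. 0.0057 M.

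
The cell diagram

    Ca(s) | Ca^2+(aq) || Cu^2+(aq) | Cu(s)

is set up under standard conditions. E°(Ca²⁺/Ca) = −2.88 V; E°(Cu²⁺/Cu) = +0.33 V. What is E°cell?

By convention the left-hand electrode in cell notation is the anode (oxidation) and the right-hand electrode is the cathode (reduction).
E°cell = E°(right) − E°(left) = +0.33 − (−2.88) = +3.21 V.

+3.21 V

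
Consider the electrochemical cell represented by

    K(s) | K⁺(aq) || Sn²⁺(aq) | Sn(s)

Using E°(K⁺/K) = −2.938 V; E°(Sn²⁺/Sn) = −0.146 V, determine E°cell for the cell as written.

By convention the left-hand electrode in cell notation is the anode (oxidation) and the right-hand electrode is the cathode (reduction).
E°cell = E°(right) − E°(left) = −0.146 − (−2.938) = +2.792 V.

+2.792 V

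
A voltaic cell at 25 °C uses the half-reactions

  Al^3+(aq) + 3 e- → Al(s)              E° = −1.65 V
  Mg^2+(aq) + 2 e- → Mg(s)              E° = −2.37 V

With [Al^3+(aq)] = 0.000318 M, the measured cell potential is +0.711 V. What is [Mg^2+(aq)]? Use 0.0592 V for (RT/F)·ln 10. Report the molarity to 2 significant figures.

0.0094 M

With Al³⁺/Al at the cathode and Mg²⁺/Mg at the anode, E°cell = −1.65 − (−2.37) = +0.72 V (n = 6).
Rearranging E = E° − (0.0592/n)·log Q gives log Q = 6(+0.72 − (+0.711))/0.0592 = 0.912.
For 2 Al^3+(aq) + 3 Mg(s) → 2 Al(s) + 3 Mg^2+(aq), the reaction quotient is Q = [Mg^2+(aq)]^3 / [Al^3+(aq)]^2.
Solving for the unknown gives log [Mg^2+(aq)] = −2.028, so [Mg^2+(aq)] ≈ 0.0094 M.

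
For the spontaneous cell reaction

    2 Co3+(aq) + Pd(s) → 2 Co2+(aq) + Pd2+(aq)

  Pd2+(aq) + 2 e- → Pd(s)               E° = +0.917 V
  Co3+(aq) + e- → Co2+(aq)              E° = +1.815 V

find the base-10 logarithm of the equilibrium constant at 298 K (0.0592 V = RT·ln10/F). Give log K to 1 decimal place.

The Co³⁺/Co²⁺ couple is reduced (cathode); E°cell = +1.815 − (+0.917) = +0.898 V with n = 2.
At equilibrium E = 0, so log K = nE°cell / 0.0592 = (2)(+0.898) / 0.0592 = 30.3.

log K = 30.3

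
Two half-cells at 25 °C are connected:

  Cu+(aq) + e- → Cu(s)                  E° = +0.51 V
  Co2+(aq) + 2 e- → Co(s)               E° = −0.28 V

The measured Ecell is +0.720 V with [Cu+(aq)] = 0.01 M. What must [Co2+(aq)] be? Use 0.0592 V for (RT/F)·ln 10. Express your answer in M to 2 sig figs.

0.023 M

With Cu⁺/Cu at the cathode and Co²⁺/Co at the anode, E°cell = +0.51 − (−0.28) = +0.79 V (n = 2).
Since E = E° − (0.0592/n)·log Q, log Q = n(E° − E)/0.0592 = 2.365.
For 2 Cu+(aq) + Co(s) → 2 Cu(s) + Co2+(aq), the reaction quotient is Q = [Co2+(aq)] / [Cu+(aq)]^2.
Isolating [Co2+(aq)] in Q = 10^{2.365} yields log [Co2+(aq)] = −1.635, i.e. 0.023 M.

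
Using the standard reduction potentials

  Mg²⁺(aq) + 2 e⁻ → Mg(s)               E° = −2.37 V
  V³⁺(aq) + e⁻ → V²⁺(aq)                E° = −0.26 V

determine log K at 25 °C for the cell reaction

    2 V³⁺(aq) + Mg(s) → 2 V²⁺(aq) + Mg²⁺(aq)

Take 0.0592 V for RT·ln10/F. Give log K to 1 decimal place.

log K = 71.3

The V³⁺/V²⁺ couple is reduced (cathode); E°cell = −0.26 − (−2.37) = +2.11 V with n = 2.
At equilibrium E = 0, so log K = nE°cell / 0.0592 = (2)(+2.11) / 0.0592 = 71.3.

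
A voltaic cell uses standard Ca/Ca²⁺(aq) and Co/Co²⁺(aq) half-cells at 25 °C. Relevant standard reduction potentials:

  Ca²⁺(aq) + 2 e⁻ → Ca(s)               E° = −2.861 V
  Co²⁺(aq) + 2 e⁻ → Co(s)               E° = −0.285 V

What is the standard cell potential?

The Co²⁺/Co couple has the higher E°, so Co ion is reduced (cathode) and Ca is oxidized (anode).
E°cell = E°(cathode) − E°(anode) = −0.285 − (−2.861) = +2.576 V.

+2.576 V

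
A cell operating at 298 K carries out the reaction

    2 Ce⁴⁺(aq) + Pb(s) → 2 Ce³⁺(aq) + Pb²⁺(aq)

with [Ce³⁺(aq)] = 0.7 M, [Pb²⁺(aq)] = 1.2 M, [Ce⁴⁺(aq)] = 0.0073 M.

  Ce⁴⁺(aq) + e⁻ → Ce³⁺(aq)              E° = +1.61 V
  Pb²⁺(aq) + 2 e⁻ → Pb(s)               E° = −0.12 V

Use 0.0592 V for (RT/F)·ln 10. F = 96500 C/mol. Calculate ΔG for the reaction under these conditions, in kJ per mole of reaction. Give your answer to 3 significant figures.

−311 kJ/mol

E°cell = +1.61 − (−0.12) = +1.73 V; the balanced reaction transfers n = 2 electrons.
Here Q = ([Ce³⁺(aq)]^2·[Pb²⁺(aq)]) / [Ce⁴⁺(aq)]^2 = 1.1×10^4 (log Q = 4.043), giving E = +1.73 − (0.0592/2)·(4.043) = +1.6103 V.
ΔG = −nFE = −(2)(96500)(+1.6103) J/mol = −311 kJ/mol.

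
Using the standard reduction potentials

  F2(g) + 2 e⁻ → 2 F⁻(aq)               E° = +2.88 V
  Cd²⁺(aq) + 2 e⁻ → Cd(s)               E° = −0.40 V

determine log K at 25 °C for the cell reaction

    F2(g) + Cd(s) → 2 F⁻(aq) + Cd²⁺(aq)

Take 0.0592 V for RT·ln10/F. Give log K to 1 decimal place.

log K = 110.8

The F₂/F⁻ couple is reduced (cathode); E°cell = +2.88 − (−0.40) = +3.28 V with n = 2.
At equilibrium E = 0, so log K = nE°cell / 0.0592 = (2)(+3.28) / 0.0592 = 110.8.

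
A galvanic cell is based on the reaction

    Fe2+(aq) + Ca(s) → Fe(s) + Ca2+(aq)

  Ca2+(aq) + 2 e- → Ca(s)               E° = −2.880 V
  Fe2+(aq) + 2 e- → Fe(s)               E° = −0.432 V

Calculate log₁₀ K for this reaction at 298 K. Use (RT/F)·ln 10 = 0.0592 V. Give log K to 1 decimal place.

log K = 82.7

The Fe²⁺/Fe couple is reduced (cathode); E°cell = −0.432 − (−2.880) = +2.448 V with n = 2.
At equilibrium E = 0, so log K = nE°cell / 0.0592 = (2)(+2.448) / 0.0592 = 82.7.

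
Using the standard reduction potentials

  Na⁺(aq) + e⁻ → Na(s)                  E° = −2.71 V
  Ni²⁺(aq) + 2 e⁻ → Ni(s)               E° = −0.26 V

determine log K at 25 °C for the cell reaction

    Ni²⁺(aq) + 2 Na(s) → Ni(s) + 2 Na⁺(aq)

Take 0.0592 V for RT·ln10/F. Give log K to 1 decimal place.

The Ni²⁺/Ni couple is reduced (cathode); E°cell = −0.26 − (−2.71) = +2.45 V with n = 2.
At equilibrium E = 0, so log K = nE°cell / 0.0592 = (2)(+2.45) / 0.0592 = 82.8.

log K = 82.8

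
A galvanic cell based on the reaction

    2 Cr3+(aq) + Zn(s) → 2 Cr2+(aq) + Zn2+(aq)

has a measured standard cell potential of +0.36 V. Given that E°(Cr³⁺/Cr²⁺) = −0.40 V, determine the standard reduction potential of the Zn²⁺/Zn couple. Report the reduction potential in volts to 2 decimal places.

In the reaction as written the Cr³⁺/Cr²⁺ couple is reduced (cathode) and Zn²⁺/Zn is oxidized (anode), so E°cell = E°(Cr³⁺/Cr²⁺) − E°(Zn²⁺/Zn).
E°(Zn²⁺/Zn) = E°(cathode) − E°cell = −0.40 − (+0.36) = −0.76 V.

−0.76 V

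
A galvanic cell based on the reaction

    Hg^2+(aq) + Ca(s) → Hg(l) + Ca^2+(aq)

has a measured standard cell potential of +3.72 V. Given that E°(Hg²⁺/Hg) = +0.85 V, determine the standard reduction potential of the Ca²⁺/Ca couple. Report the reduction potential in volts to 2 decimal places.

−2.87 V

In the reaction as written the Hg²⁺/Hg couple is reduced (cathode) and Ca²⁺/Ca is oxidized (anode), so E°cell = E°(Hg²⁺/Hg) − E°(Ca²⁺/Ca).
E°(Ca²⁺/Ca) = E°(cathode) − E°cell = +0.85 − (+3.72) = −2.87 V.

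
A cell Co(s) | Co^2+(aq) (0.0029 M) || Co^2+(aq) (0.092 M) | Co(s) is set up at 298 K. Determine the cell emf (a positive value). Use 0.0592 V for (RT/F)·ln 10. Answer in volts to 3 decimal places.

0.044 V

For a concentration cell E°cell = 0, since both electrodes use the same couple.
The compartment with the higher Co^2+(aq) concentration (0.092 M) acts as the cathode; ions are reduced there and produced at the dilute (0.0029 M) anode.
With n = 2, Ecell = −(0.0592/2)·log([dilute]/[conc]) = −(0.0592/2)·log(0.0029/0.092) = +0.044 V.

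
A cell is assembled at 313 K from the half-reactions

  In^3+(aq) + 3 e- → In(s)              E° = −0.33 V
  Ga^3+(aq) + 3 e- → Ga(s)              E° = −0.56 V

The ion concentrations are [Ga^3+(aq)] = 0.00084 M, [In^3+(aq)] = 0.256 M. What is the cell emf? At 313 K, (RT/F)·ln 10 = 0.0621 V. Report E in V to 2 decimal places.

In³⁺/In is reduced (cathode, E° = −0.33 V) and Ga³⁺/Ga is oxidized (anode).
E°cell = −0.33 − (−0.56) = +0.23 V, with n = 3 electrons transferred.
For the overall reaction In^3+(aq) + Ga(s) → In(s) + Ga^3+(aq), Q = [Ga^3+(aq)] / [In^3+(aq)] = 0.00328, giving log Q = −2.484.
E = E° − (0.0621/n)·log Q = +0.23 − (0.0621/3)(−2.484) = +0.28 V.

+0.28 V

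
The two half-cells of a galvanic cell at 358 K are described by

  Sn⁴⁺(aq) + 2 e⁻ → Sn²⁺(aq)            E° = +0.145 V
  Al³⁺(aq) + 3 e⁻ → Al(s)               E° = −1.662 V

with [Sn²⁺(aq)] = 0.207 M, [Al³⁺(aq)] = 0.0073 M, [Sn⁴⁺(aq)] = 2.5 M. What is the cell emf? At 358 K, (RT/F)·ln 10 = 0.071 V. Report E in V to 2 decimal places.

Since E°(Sn⁴⁺/Sn²⁺) > E°(Al³⁺/Al), Sn⁴⁺/Sn²⁺ serves as the cathode.
E°cell = E°cat − E°an = +0.145 − (−1.662) = +1.807 V; n = 6.
Balancing gives 3 Sn⁴⁺(aq) + 2 Al(s) → 3 Sn²⁺(aq) + 2 Al³⁺(aq); hence Q = ([Sn²⁺(aq)]^3·[Al³⁺(aq)]^2) / [Sn⁴⁺(aq)]^3 = 3.03×10^−8 (log Q = −7.519).
Applying E = E° − (RT ln10/nF)·log Q gives +1.807 − (0.071/6)(−7.519) = +1.90 V.

+1.90 V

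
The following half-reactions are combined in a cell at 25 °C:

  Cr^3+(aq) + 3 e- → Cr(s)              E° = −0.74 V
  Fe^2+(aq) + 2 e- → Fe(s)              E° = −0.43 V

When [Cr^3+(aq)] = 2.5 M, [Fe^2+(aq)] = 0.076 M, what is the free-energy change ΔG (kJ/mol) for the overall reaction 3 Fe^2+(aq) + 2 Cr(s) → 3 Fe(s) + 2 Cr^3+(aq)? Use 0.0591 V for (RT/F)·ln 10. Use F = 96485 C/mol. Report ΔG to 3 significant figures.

The standard cell potential is −0.43 − (−0.74) = +0.31 V, with n = 6 electrons in the balanced equation.
The reaction quotient is [Cr^3+(aq)]^2 / [Fe^2+(aq)]^3 = 1.42×10^4; by Nernst, E = +0.31 − (0.0591/6)(4.153) = +0.2691 V.
Then ΔG = −nFE = −6 × 96485 × +0.2691 J/mol = −156 kJ/mol.

−156 kJ/mol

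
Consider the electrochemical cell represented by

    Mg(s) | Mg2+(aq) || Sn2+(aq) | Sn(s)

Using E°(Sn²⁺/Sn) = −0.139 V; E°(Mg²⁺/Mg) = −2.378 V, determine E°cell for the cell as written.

By convention the left-hand electrode in cell notation is the anode (oxidation) and the right-hand electrode is the cathode (reduction).
E°cell = E°(right) − E°(left) = −0.139 − (−2.378) = +2.239 V.

+2.239 V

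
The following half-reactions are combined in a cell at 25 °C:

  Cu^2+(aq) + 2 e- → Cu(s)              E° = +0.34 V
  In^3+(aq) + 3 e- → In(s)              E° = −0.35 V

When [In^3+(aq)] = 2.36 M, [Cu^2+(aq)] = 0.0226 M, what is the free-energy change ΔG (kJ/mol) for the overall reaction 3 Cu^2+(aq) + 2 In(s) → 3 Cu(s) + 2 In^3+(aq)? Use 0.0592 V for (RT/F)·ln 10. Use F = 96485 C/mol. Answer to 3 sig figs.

With Cu²⁺/Cu reduced at the cathode, E°cell = +0.34 − (−0.35) = +0.69 V and n = 6.
The reaction quotient is [In^3+(aq)]^2 / [Cu^2+(aq)]^3 = 4.83×10^5; by Nernst, E = +0.69 − (0.0592/6)(5.683) = +0.6339 V.
Finally ΔG = −nFE = −(6)(96485 C/mol)(+0.6339 V) = −367 kJ/mol.

−367 kJ/mol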